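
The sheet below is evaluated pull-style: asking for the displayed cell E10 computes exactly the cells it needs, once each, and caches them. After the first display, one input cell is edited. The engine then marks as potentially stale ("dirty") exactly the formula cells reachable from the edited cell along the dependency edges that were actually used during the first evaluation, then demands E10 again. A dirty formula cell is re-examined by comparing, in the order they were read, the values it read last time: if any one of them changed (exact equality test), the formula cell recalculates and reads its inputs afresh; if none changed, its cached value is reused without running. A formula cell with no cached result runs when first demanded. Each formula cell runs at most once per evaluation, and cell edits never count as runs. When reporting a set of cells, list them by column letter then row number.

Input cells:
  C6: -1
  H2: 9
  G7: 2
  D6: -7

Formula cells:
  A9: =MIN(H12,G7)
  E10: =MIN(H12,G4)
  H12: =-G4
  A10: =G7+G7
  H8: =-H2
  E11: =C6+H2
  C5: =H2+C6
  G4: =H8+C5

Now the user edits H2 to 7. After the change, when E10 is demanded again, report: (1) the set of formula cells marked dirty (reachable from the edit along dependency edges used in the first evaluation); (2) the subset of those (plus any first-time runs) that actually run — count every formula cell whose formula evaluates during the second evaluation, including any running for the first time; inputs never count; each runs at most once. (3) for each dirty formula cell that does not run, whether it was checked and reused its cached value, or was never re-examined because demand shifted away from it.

The edit dirties: C5, E10, G4, H8, H12.
3 formula cells run: C5, G4, H8.
Cache hits after checking: E10, H12.
Note the absorption at G4: it re-runs yet its value is the same, leaving the output's value untouched.

First demand of the output computes:
  C5 = 9 + -1 = 8
  H8 = -(9) = -9
  G4 = -9 + 8 = -1
  H12 = -(-1) = 1
  E10 = MIN(1, -1) = -1

After the edit, cleaning proceeds:
  C5: a read changed (H2 9->7) — executes, giving 6.
  H8: a read changed (H2 9->7) — executes, giving -7.
  G4: a read changed (H8 -9->-7; C5 8->6) — executes, giving -1 — identical to its old value.
  H12: dirty, but its reads are unchanged (G4 unchanged); cached 1 stands.
  E10: dirty, but its reads are unchanged (H12 unchanged, G4 unchanged); cached -1 stands.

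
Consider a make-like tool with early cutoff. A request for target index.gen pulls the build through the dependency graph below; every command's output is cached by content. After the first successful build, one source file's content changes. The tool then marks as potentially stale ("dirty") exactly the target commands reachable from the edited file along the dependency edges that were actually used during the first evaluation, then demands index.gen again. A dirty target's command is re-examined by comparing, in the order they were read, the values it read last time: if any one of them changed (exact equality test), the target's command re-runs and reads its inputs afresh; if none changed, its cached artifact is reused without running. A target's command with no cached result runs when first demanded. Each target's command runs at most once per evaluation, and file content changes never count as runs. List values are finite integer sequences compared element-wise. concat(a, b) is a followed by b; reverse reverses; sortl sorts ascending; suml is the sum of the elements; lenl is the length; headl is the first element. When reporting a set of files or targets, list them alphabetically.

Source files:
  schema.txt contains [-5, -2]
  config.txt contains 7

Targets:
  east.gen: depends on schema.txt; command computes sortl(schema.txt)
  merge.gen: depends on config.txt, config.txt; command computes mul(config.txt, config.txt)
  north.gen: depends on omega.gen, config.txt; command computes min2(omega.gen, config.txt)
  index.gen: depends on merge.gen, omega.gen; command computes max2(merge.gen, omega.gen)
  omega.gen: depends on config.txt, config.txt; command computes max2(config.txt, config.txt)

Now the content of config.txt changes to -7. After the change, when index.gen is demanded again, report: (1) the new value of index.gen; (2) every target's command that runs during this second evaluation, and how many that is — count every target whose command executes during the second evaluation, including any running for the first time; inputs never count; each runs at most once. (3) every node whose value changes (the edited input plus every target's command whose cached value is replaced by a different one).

Demanding index.gen again yields 49.
3 target commands run: index.gen, merge.gen, omega.gen.
The nodes whose values change: config.txt, omega.gen.

First demand of the output computes:
  merge.gen = mul(7, 7) = 49
  omega.gen = max2(7, 7) = 7
  index.gen = max2(49, 7) = 49

After the edit, cleaning proceeds:
  merge.gen: a read changed (config.txt 7->-7; config.txt 7->-7) — executes, giving 49 — identical to its old value.
  omega.gen: a read changed (config.txt 7->-7; config.txt 7->-7) — executes, giving -7.
  index.gen: a read changed (omega.gen 7->-7) — executes, giving 49 — identical to its old value.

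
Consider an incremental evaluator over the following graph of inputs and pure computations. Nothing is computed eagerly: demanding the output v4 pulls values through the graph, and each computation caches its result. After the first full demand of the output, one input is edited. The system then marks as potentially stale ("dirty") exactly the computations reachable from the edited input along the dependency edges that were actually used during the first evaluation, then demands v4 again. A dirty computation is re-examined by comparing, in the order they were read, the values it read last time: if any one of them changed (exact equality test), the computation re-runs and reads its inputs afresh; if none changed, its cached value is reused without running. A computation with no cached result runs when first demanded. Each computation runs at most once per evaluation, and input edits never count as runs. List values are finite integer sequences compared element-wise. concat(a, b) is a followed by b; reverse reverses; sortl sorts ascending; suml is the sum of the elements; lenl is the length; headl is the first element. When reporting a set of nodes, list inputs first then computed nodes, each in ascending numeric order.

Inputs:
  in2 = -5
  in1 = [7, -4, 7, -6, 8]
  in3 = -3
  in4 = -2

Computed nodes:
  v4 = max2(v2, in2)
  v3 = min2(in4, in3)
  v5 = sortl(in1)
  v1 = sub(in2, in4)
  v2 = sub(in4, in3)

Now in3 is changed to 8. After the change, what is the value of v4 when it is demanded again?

Initial pass — values computed on the first demand:
  v2 = sub(-2, -3) = 1
  v4 = max2(1, -5) = 1

Second demand — change propagation:
  v2: re-runs because in3 -3->8; new result -10.
  v4: re-runs because v2 1->-10; new result -5.

v4 now evaluates to -5.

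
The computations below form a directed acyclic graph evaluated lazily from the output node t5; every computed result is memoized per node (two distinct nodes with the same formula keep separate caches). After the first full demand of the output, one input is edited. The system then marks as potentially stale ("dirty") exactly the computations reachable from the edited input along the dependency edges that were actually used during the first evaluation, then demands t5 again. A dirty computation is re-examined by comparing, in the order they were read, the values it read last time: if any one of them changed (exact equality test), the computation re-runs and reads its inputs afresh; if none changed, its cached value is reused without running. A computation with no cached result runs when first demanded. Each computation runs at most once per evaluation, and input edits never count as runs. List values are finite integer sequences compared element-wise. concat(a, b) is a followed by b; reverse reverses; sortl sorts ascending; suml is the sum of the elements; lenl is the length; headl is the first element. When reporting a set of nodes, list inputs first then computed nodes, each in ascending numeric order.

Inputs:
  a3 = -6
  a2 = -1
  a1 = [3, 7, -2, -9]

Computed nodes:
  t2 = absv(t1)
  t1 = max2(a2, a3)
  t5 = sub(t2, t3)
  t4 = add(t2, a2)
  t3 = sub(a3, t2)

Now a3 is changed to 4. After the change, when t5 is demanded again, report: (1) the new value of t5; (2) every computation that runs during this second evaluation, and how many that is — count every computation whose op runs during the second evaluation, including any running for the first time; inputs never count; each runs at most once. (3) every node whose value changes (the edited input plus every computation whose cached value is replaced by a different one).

Demanding t5 again yields 4.
4 computations run: t1, t2, t3, t5.
The nodes whose values change: a3, t1, t2, t3, t5.

First demand of the output computes:
  t1 = max2(-1, -6) = -1
  t2 = absv(-1) = 1
  t3 = sub(-6, 1) = -7
  t5 = sub(1, -7) = 8

After the edit, cleaning proceeds:
  t1: a read changed (a3 -6->4) — executes, giving 4.
  t2: a read changed (t1 -1->4) — executes, giving 4.
  t3: a read changed (a3 -6->4; t2 1->4) — executes, giving 0.
  t5: a read changed (t2 1->4; t3 -7->0) — executes, giving 4.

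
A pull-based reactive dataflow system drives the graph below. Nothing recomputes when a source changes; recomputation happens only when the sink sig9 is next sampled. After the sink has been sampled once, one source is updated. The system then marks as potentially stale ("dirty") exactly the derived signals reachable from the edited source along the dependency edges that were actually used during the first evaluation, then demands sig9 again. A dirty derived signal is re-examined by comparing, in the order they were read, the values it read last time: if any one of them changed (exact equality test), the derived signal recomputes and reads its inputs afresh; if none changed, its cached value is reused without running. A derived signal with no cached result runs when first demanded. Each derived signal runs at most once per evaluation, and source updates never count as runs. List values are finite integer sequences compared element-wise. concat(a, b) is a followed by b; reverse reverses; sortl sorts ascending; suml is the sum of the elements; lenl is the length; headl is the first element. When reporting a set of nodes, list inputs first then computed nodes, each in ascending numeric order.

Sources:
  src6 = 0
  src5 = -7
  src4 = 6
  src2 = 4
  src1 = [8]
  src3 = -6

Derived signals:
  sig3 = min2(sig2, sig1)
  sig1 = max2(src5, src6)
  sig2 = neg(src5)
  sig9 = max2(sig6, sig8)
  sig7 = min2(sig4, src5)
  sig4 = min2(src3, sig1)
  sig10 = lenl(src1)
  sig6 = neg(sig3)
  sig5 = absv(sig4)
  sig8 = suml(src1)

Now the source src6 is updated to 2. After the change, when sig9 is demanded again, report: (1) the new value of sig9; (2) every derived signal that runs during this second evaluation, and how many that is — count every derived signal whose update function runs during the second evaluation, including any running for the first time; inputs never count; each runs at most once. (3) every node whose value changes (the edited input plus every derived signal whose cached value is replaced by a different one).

First evaluation (everything demanded from the output):
  sig1 = max2(-7, 0) = 0
  sig2 = neg(-7) = 7
  sig3 = min2(7, 0) = 0
  sig6 = neg(0) = 0
  sig8 = suml([8]) = 8
  sig9 = max2(0, 8) = 8

Propagation after the edit:
  sig1: runs — src6 0->2; result 2.
  sig3: runs — sig1 0->2; result 2.
  sig6: runs — sig3 0->2; result -2.
  sig9: runs — sig6 0->-2; result 8 (same value as before).

New value of sig9: 8.
Derived signals that run: sig1, sig3, sig6, sig9 — 4 in total.
Values that change: src6, sig1, sig3, sig6.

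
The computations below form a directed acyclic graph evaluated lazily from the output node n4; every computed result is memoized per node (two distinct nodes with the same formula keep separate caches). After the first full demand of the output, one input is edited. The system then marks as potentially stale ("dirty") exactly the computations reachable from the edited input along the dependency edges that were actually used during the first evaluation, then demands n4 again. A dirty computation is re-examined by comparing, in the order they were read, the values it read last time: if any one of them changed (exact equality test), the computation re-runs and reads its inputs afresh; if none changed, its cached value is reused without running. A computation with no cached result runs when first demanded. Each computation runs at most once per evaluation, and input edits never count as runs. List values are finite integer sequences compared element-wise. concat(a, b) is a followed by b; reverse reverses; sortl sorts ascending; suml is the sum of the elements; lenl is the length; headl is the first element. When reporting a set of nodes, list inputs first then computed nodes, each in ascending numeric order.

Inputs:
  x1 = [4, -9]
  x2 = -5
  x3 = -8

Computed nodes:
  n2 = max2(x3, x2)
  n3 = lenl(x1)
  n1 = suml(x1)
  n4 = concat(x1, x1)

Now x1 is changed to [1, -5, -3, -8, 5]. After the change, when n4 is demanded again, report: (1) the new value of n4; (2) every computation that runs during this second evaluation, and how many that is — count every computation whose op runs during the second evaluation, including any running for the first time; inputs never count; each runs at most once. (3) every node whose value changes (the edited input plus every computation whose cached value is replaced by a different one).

First demand of the output computes:
  n4 = concat([4, -9], [4, -9]) = [4, -9, 4, -9]

After the edit, cleaning proceeds:
  n4: a read changed (x1 [4, -9]->[1, -5, -3, -8, 5]; x1 [4, -9]->[1, -5, -3, -8, 5]) — executes, giving [1, -5, -3, -8, 5, 1, -5, -3, -8, 5].

Demanding n4 again yields [1, -5, -3, -8, 5, 1, -5, -3, -8, 5].
1 computations run: n4.
The nodes whose values change: x1, n4.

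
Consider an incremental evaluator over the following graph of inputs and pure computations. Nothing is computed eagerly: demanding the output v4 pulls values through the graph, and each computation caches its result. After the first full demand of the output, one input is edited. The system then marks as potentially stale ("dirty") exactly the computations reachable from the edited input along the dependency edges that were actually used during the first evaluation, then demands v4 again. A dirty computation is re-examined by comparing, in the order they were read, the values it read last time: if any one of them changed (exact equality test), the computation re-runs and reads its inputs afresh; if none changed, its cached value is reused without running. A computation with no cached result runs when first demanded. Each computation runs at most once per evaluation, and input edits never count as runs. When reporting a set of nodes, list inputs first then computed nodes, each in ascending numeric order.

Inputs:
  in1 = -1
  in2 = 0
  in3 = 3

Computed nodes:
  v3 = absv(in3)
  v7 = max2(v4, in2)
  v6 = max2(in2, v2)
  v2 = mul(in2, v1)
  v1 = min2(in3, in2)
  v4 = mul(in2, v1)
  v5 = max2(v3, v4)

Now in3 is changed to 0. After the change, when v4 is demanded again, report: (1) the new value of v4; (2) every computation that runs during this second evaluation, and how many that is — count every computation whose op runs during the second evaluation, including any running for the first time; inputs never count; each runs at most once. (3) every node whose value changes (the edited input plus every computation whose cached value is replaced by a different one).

v4 now evaluates to 0.
Run set: v1 (1 run).
Changed values: in3.
The important point: v1 recomputes to an identical value, and the output ends up unchanged.

Initial pass — values computed on the first demand:
  v1 = min2(3, 0) = 0
  v4 = mul(0, 0) = 0

Second demand — change propagation:
  v1: re-runs because in3 3->0; new result 0 (unchanged).
  v4: re-examined; everything it read last time is the same (in2 unchanged, v1 unchanged) — cache 0 kept, no run.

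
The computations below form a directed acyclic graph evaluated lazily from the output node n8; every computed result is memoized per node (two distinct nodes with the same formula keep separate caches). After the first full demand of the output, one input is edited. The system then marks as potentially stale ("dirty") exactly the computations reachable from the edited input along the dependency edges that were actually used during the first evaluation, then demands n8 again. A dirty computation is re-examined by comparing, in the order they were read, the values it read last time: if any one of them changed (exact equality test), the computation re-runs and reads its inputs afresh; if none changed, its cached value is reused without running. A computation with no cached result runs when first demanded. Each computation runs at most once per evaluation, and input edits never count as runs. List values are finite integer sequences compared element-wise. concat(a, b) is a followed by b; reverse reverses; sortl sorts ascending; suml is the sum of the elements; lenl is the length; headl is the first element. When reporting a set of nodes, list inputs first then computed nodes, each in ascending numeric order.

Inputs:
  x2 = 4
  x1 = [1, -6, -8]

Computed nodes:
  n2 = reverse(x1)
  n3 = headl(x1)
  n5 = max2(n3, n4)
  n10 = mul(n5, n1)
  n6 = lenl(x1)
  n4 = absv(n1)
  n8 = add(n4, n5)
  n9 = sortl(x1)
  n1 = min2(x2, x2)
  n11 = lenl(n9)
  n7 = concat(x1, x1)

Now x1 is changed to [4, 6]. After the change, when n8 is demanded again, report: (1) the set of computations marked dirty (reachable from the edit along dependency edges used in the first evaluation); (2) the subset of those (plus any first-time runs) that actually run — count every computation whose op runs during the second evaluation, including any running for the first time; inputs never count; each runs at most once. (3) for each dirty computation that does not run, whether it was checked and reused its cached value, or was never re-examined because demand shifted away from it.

The edit dirties: n3, n5, n8.
2 computations run: n3, n5.
Cache hits after checking: n8.
Note the absorption at n5: it re-runs yet its value is the same, leaving the output's value untouched.

First demand of the output computes:
  n1 = min2(4, 4) = 4
  n3 = headl([1, -6, -8]) = 1
  n4 = absv(4) = 4
  n5 = max2(1, 4) = 4
  n8 = add(4, 4) = 8

After the edit, cleaning proceeds:
  n3: a read changed (x1 [1, -6, -8]->[4, 6]) — executes, giving 4.
  n5: a read changed (n3 1->4) — executes, giving 4 — identical to its old value.
  n8: dirty, but its reads are unchanged (n4 unchanged, n5 unchanged); cached 8 stands.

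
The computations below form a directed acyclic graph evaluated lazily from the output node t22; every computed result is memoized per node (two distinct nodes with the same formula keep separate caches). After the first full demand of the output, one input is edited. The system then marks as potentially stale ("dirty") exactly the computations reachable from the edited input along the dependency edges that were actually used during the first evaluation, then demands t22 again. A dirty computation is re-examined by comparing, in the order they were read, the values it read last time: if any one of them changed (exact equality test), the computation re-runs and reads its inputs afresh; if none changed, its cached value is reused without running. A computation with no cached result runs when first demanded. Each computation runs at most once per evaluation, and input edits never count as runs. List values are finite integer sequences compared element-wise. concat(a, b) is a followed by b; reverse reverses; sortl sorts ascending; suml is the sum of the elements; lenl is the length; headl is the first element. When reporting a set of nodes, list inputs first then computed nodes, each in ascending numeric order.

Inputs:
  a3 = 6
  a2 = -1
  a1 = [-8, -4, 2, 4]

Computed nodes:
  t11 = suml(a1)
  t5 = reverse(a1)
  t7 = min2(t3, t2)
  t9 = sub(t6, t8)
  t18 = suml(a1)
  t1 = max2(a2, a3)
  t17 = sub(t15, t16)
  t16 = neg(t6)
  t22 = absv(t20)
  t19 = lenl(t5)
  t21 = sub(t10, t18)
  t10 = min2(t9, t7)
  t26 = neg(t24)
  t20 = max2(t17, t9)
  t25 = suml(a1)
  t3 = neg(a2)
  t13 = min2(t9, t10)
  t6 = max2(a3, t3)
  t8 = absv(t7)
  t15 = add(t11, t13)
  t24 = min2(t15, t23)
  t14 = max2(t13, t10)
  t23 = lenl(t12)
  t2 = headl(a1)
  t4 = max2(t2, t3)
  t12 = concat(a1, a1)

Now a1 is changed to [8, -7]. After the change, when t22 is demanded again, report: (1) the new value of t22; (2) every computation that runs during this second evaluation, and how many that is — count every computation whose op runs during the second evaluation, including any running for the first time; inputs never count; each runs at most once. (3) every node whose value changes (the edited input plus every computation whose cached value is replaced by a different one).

Demanding t22 again yields 8.
11 computations run: t2, t7, t8, t9, t10, t11, t13, t15, t17, t20, t22.
The nodes whose values change: a1, t2, t7, t8, t9, t10, t11, t13, t15, t17, t20, t22.

First demand of the output computes:
  t2 = headl([-8, -4, 2, 4]) = -8
  t3 = neg(-1) = 1
  t6 = max2(6, 1) = 6
  t7 = min2(1, -8) = -8
  t8 = absv(-8) = 8
  t9 = sub(6, 8) = -2
  t10 = min2(-2, -8) = -8
  t11 = suml([-8, -4, 2, 4]) = -6
  t13 = min2(-2, -8) = -8
  t15 = add(-6, -8) = -14
  t16 = neg(6) = -6
  t17 = sub(-14, -6) = -8
  t20 = max2(-8, -2) = -2
  t22 = absv(-2) = 2

After the edit, cleaning proceeds:
  t2: a read changed (a1 [-8, -4, 2, 4]->[8, -7]) — executes, giving 8.
  t7: a read changed (t2 -8->8) — executes, giving 1.
  t8: a read changed (t7 -8->1) — executes, giving 1.
  t9: a read changed (t8 8->1) — executes, giving 5.
  t10: a read changed (t9 -2->5; t7 -8->1) — executes, giving 1.
  t11: a read changed (a1 [-8, -4, 2, 4]->[8, -7]) — executes, giving 1.
  t13: a read changed (t9 -2->5; t10 -8->1) — executes, giving 1.
  t15: a read changed (t11 -6->1; t13 -8->1) — executes, giving 2.
  t17: a read changed (t15 -14->2) — executes, giving 8.
  t20: a read changed (t17 -8->8; t9 -2->5) — executes, giving 8.
  t22: a read changed (t20 -2->8) — executes, giving 8.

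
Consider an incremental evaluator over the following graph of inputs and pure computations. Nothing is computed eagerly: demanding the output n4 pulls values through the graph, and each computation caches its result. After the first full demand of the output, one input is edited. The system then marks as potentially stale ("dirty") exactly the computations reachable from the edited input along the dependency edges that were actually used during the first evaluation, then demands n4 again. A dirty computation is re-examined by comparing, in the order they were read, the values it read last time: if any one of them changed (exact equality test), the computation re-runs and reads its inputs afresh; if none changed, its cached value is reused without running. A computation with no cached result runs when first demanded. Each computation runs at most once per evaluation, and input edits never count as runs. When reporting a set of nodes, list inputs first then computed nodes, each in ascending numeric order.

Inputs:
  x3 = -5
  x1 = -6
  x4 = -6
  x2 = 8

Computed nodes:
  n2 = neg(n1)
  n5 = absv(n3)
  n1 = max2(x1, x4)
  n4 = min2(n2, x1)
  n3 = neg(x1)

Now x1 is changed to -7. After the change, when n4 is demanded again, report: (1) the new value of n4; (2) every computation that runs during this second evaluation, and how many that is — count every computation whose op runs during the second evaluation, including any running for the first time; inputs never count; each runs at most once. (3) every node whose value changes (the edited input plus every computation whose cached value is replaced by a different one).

n4 now evaluates to -7.
Run set: n1, n4 (2 run).
Changed values: x1, n4.
The important point: at n2 every value read last time is unchanged, so the dirty flag clears without a run.

Initial pass — values computed on the first demand:
  n1 = max2(-6, -6) = -6
  n2 = neg(-6) = 6
  n4 = min2(6, -6) = -6

Second demand — change propagation:
  n1: re-runs because x1 -6->-7; new result -6 (unchanged).
  n2: re-examined; everything it read last time is the same (n1 unchanged) — cache 6 kept, no run.
  n4: re-runs because x1 -6->-7; new result -7.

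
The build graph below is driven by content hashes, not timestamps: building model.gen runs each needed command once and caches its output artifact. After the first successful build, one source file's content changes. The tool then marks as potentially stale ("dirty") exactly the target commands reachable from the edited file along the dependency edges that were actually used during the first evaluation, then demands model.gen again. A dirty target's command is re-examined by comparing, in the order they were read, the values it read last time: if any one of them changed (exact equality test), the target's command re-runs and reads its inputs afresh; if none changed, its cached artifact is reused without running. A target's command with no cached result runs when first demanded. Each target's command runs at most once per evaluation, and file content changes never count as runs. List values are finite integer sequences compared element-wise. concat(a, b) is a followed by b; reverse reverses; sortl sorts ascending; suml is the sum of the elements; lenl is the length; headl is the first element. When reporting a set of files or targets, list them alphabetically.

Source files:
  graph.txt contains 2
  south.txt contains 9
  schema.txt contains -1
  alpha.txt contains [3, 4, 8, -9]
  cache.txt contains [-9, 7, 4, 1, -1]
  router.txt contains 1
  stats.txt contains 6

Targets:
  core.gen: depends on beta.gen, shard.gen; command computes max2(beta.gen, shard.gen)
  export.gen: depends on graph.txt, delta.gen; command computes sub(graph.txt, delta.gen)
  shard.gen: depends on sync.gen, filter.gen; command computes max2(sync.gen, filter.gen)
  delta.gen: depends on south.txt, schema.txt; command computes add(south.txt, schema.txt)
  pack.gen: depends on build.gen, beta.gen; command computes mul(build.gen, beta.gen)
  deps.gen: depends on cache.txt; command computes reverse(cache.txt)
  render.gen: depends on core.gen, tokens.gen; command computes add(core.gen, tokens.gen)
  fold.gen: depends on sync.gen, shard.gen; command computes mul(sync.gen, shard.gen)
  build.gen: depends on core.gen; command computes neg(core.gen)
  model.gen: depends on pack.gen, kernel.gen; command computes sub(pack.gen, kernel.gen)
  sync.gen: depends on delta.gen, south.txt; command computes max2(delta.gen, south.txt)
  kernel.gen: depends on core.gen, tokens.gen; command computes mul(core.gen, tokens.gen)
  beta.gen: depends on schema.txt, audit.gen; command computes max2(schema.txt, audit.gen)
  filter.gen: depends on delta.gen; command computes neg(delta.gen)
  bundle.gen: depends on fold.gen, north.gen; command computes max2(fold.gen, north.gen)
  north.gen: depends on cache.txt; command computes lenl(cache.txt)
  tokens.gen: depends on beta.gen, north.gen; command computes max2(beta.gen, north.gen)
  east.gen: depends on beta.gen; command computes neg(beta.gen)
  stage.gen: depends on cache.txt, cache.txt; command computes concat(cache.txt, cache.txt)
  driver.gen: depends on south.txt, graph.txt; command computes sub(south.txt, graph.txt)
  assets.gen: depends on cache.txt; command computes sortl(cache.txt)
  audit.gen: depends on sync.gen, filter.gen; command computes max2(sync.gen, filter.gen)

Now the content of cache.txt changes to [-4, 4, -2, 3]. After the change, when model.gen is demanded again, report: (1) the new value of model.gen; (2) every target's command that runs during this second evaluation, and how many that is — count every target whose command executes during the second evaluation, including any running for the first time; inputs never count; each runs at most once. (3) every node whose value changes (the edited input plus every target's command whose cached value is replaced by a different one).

model.gen now evaluates to -162.
Run set: north.gen, tokens.gen (2 run).
Changed values: cache.txt, north.gen.
The important point: tokens.gen recomputes to an identical value, and the output ends up unchanged.

Initial pass — values computed on the first demand:
  delta.gen = add(9, -1) = 8
  filter.gen = neg(8) = -8
  north.gen = lenl([-9, 7, 4, 1, -1]) = 5
  sync.gen = max2(8, 9) = 9
  audit.gen = max2(9, -8) = 9
  beta.gen = max2(-1, 9) = 9
  shard.gen = max2(9, -8) = 9
  core.gen = max2(9, 9) = 9
  build.gen = neg(9) = -9
  pack.gen = mul(-9, 9) = -81
  tokens.gen = max2(9, 5) = 9
  kernel.gen = mul(9, 9) = 81
  model.gen = sub(-81, 81) = -162

Second demand — change propagation:
  north.gen: re-runs because cache.txt [-9, 7, 4, 1, -1]->[-4, 4, -2, 3]; new result 4.
  tokens.gen: re-runs because north.gen 5->4; new result 9 (unchanged).
  kernel.gen: re-examined; everything it read last time is the same (core.gen unchanged, tokens.gen unchanged) — cache 81 kept, no run.
  model.gen: re-examined; everything it read last time is the same (pack.gen unchanged, kernel.gen unchanged) — cache -162 kept, no run.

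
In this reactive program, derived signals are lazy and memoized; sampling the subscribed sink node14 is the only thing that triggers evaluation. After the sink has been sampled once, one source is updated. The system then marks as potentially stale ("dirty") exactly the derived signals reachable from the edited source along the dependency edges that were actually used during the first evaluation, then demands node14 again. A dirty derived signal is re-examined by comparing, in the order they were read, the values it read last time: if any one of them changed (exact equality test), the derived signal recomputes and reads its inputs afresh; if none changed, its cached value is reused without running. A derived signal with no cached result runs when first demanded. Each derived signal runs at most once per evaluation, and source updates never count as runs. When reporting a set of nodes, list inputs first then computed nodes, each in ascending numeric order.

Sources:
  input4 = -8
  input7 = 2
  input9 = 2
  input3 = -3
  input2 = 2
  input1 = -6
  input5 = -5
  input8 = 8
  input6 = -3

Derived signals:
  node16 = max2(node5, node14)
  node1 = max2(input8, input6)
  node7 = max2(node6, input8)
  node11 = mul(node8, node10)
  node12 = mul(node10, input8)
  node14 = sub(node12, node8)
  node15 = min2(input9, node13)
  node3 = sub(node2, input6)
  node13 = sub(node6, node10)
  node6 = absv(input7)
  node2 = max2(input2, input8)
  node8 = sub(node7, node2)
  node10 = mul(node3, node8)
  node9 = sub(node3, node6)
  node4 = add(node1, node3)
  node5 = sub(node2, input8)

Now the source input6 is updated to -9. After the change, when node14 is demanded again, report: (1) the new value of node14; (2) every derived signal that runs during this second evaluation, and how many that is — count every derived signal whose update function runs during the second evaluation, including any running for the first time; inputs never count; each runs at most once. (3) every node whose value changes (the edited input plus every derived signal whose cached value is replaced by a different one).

First demand of the output computes:
  node2 = max2(2, 8) = 8
  node3 = sub(8, -3) = 11
  node6 = absv(2) = 2
  node7 = max2(2, 8) = 8
  node8 = sub(8, 8) = 0
  node10 = mul(11, 0) = 0
  node12 = mul(0, 8) = 0
  node14 = sub(0, 0) = 0

After the edit, cleaning proceeds:
  node3: a read changed (input6 -3->-9) — executes, giving 17.
  node10: a read changed (node3 11->17) — executes, giving 0 — identical to its old value.
  node12: dirty, but its reads are unchanged (node10 unchanged, input8 unchanged); cached 0 stands.
  node14: dirty, but its reads are unchanged (node12 unchanged, node8 unchanged); cached 0 stands.

Note the absorption at node10: it re-runs yet its value is the same, leaving the output's value untouched.

Demanding node14 again yields 0.
2 derived signals run: node3, node10.
The nodes whose values change: input6, node3.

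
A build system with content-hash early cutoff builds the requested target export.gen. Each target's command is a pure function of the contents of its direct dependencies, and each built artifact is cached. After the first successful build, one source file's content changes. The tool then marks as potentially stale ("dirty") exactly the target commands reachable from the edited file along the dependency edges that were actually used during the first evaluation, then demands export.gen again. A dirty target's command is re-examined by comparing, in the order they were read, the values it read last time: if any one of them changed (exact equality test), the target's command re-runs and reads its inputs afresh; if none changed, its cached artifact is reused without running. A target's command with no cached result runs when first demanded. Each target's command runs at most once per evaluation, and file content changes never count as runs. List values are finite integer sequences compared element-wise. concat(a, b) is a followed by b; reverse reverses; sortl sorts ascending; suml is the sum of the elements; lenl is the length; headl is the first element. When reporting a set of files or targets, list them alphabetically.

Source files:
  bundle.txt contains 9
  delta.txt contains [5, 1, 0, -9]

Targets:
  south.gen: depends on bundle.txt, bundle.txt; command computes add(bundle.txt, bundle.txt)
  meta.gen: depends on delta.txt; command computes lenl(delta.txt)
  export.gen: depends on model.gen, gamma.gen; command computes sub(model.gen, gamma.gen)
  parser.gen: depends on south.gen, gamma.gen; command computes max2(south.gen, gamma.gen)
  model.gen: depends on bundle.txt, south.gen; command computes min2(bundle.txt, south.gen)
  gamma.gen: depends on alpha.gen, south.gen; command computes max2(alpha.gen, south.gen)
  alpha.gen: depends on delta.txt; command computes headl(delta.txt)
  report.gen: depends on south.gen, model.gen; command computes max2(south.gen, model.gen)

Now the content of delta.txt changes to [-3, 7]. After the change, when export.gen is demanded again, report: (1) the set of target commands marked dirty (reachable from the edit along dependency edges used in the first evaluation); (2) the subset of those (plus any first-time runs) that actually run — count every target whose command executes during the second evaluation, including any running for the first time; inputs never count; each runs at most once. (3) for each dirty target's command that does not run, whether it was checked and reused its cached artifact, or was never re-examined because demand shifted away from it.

Marked dirty: alpha.gen, export.gen, gamma.gen.
Target commands that run: alpha.gen, gamma.gen — 2 in total.
Checked but reused from cache: export.gen.
Key observation: the change is absorbed at gamma.gen — it re-runs but produces the same value, and the output's value is unchanged.

First evaluation (everything demanded from the output):
  alpha.gen = headl([5, 1, 0, -9]) = 5
  south.gen = add(9, 9) = 18
  gamma.gen = max2(5, 18) = 18
  model.gen = min2(9, 18) = 9
  export.gen = sub(9, 18) = -9

Propagation after the edit:
  alpha.gen: runs — delta.txt [5, 1, 0, -9]->[-3, 7]; result -3.
  gamma.gen: runs — alpha.gen 5->-3; result 18 (same value as before).
  export.gen: checked — values it read are unchanged (model.gen unchanged, gamma.gen unchanged); reused cached -9 without running.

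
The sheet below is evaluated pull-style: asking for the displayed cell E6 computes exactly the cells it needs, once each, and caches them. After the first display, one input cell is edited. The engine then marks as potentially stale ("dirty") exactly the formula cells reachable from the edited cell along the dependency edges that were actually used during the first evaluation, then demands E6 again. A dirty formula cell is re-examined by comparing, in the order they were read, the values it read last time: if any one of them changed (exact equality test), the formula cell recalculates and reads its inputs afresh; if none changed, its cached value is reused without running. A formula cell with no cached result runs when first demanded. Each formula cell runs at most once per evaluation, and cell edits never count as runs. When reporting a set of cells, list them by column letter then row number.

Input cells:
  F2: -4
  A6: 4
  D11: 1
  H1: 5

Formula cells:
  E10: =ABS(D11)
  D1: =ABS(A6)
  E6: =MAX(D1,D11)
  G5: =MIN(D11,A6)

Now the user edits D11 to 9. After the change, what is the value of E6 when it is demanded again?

First demand of the output computes:
  D1 = ABS(4) = 4
  E6 = MAX(4, 1) = 4

After the edit, cleaning proceeds:
  E6: a read changed (D11 1->9) — executes, giving 9.

Demanding E6 again yields 9.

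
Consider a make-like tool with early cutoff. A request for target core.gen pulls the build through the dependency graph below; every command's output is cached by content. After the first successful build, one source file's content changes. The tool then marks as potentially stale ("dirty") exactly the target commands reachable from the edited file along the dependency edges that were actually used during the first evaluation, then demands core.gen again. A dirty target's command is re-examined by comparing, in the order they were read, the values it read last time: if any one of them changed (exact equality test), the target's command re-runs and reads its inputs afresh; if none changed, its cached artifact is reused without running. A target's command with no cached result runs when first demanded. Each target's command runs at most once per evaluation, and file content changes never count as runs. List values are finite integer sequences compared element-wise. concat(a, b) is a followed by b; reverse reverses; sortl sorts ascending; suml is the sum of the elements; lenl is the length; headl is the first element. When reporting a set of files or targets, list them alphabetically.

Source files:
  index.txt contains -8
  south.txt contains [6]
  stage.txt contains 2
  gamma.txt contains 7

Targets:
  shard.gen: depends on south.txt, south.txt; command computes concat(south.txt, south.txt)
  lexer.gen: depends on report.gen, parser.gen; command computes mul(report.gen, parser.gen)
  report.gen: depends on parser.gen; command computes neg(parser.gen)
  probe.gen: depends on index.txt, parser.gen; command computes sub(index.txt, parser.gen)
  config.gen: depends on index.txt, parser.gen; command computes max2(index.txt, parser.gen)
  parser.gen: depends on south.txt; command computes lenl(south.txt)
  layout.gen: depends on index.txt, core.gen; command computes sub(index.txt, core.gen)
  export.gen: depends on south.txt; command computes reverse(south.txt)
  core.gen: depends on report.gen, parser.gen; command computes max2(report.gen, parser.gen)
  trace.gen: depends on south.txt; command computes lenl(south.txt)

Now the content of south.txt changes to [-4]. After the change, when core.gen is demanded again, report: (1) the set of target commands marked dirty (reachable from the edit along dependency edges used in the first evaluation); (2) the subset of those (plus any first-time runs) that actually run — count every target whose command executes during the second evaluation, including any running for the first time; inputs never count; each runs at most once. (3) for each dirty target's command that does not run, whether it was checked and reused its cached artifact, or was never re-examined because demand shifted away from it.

First demand of the output computes:
  parser.gen = lenl([6]) = 1
  report.gen = neg(1) = -1
  core.gen = max2(-1, 1) = 1

After the edit, cleaning proceeds:
  parser.gen: a read changed (south.txt [6]->[-4]) — executes, giving 1 — identical to its old value.
  report.gen: dirty, but its reads are unchanged (parser.gen unchanged); cached -1 stands.
  core.gen: dirty, but its reads are unchanged (report.gen unchanged, parser.gen unchanged); cached 1 stands.

Note the absorption at parser.gen: it re-runs yet its value is the same, leaving the output's value untouched.

The edit dirties: core.gen, parser.gen, report.gen.
1 target commands run: parser.gen.
Cache hits after checking: core.gen, report.gen.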